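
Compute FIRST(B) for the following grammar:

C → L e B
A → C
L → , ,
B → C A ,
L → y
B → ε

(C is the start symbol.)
{ ',', 'y', ε }

FIRST sets of the other non-terminals involved (by the same procedure, iterated to a fixed point):
  FIRST(C) = { ',', 'y' }

From B → C A ,:
  - C is a non-terminal: add FIRST(C) \ {ε} = { ',', 'y' }
    C is not nullable, so stop
From B → ε:
  - ε-production, so ε ∈ FIRST(B)

Collecting: FIRST(B) = { ',', 'y', ε }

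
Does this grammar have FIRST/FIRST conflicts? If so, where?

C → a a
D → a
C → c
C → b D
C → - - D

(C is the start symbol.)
No FIRST/FIRST conflicts.

Productions for C:
  C → a a: FIRST = { 'a' }
  C → c: FIRST = { 'c' }
  C → b D: FIRST = { 'b' }
  C → - - D: FIRST = { '-' }
D has only one production, so no FIRST/FIRST conflict is possible there.

All alternatives of each non-terminal have pairwise disjoint FIRST sets.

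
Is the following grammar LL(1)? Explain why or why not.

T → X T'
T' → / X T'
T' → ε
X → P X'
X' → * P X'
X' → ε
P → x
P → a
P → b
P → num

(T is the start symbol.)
Yes, the grammar is LL(1).

A grammar is LL(1) if for each non-terminal N with multiple productions, the predict sets of those productions are pairwise disjoint, where PREDICT(N → α) = (FIRST(α) \ {ε}) ∪ (FOLLOW(N) if α ⇒* ε).

Relevant sets:
  FOLLOW(T') = { $ }
  FOLLOW(X') = { $, '/' }

For T':
  PREDICT(T' → '/' X T') = { '/' }
  PREDICT(T' → ε) = { $ }
For X':
  PREDICT(X' → '*' P X') = { '*' }
  PREDICT(X' → ε) = { $, '/' }
For P:
  PREDICT(P → x) = { 'x' }
  PREDICT(P → a) = { 'a' }
  PREDICT(P → b) = { 'b' }
  PREDICT(P → num) = { 'num' }
T, X have a single production, so nothing to check there.

All predict sets are disjoint. The grammar IS LL(1).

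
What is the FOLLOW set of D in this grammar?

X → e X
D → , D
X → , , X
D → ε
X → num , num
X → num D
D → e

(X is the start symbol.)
To compute FOLLOW(D), find every occurrence of D on a right-hand side N → α D β: add FIRST(β) \ {ε}, and if β is empty or nullable also add FOLLOW(N). Iterate to a fixed point.

In D → , D: D is at the end; this adds FOLLOW(D) to itself — nothing new
In X → num D: D is at the end, add FOLLOW(X)

The FOLLOW sets referred to above (computed the same way, to a fixed point):
  FOLLOW(X) = { $ }

Taking the union: FOLLOW(D) = { $ }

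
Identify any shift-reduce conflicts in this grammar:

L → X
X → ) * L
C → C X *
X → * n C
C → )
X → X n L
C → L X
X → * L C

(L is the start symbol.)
A shift-reduce conflict occurs when an LR(0) state has both:
  - a complete (reduce) item [A → α .] (dot at the end), and
  - a shift item [B → β . c γ] (dot before a terminal).

Augment with L' → L and build the canonical LR(0) collection (I0 = CLOSURE({[L' → . L]}), then GOTO on every symbol after a dot until no new states appear). It has 18 states:
  I0: { [L → . X], [L' → . L], [X → . ) * L], [X → . * L C], [X → . * n C], [X → . X n L] }  — shift
  I1: { [X → ) . * L] }  — shift
  I2: { [L → . X], [X → * . L C], [X → * . n C], [X → . ) * L], [X → . * L C], [X → . * n C], [X → . X n L] }  — shift
  I3: { [L' → L .] }  — accept
  I4: { [L → X .], [X → X . n L] }  — shift, reduce
  I5: { [L → . X], [X → . ) * L], [X → . * L C], [X → . * n C], [X → . X n L], [X → X n . L] }  — shift
  I6: { [X → X n L .] }  — reduce
  I7: { [C → . )], [C → . C X *], [C → . L X], [L → . X], [X → * L . C], [X → . ) * L], [X → . * L C], [X → . * n C], [X → . X n L] }  — shift
  I8: { [C → . )], [C → . C X *], [C → . L X], [L → . X], [X → * n . C], [X → . ) * L], [X → . * L C], [X → . * n C], [X → . X n L] }  — shift
  I9: { [C → ) .], [X → ) . * L] }  — shift, reduce
  I10: { [C → C . X *], [X → * n C .], [X → . ) * L], [X → . * L C], [X → . * n C], [X → . X n L] }  — shift, reduce
  I11: { [C → L . X], [X → . ) * L], [X → . * L C], [X → . * n C], [X → . X n L] }  — shift
  I12: { [C → L X .], [X → X . n L] }  — shift, reduce
  I13: { [C → C X . *], [X → X . n L] }  — shift
  I14: { [C → C X * .] }  — reduce
  I15: { [L → . X], [X → ) * . L], [X → . ) * L], [X → . * L C], [X → . * n C], [X → . X n L] }  — shift
  I16: { [X → ) * L .] }  — reduce
  I17: { [C → C . X *], [X → * L C .], [X → . ) * L], [X → . * L C], [X → . * n C], [X → . X n L] }  — shift, reduce

I4 contains reduce item [L → X .] and shift item [X → X . n L] — shift-reduce conflict.
I9 contains reduce item [C → ) .] and shift item [X → ) . * L] — shift-reduce conflict.
I10 contains reduce item [X → * n C .] and shift items [X → . ) * L], [X → . * L C], [X → . * n C] — shift-reduce conflict.
I12 contains reduce item [C → L X .] and shift item [X → X . n L] — shift-reduce conflict.
I17 contains reduce item [X → * L C .] and shift items [X → . ) * L], [X → . * L C], [X → . * n C] — shift-reduce conflict.

Answer: Yes — I4: [L → X .] vs [X → X . n L]; I9: [C → ) .] vs [X → ) . * L]; I10: [X → * n C .] vs [X → . ) * L]; I12: [C → L X .] vs [X → X . n L]; I17: [X → * L C .] vs [X → . ) * L]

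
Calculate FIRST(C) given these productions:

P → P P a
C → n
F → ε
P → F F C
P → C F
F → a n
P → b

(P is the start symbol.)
{ 'n' }

From C → n:
  - n is a terminal: add 'n' and stop

Collecting: FIRST(C) = { 'n' }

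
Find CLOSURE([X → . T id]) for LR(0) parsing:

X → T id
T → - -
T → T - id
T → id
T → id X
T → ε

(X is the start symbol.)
To compute CLOSURE, for each item [A → α.Bβ] where B is a non-terminal, add [B → .γ] for all productions B → γ; repeat for the newly added items until nothing changes.

Start with: [X → . T id]
  [X → . T id] has the dot before T: add [T → . - -], [T → . T - id], [T → . id], [T → . id X], [T → .]
No further items can be added.

CLOSURE = { [T → . - -], [T → . T - id], [T → . id X], [T → . id], [T → .], [X → . T id] }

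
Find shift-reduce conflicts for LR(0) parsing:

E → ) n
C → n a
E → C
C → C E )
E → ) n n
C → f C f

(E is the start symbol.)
A shift-reduce conflict occurs when an LR(0) state has both:
  - a complete (reduce) item [A → α .] (dot at the end), and
  - a shift item [B → β . c γ] (dot before a terminal).

Augment with E' → E and build the canonical LR(0) collection (I0 = CLOSURE({[E' → . E]}), then GOTO on every symbol after a dot until no new states appear). It has 13 states:
  I0: { [C → . C E )], [C → . f C f], [C → . n a], [E → . ) n n], [E → . ) n], [E → . C], [E' → . E] }  — shift
  I1: { [E → ) . n n], [E → ) . n] }  — shift
  I2: { [C → . C E )], [C → . f C f], [C → . n a], [C → C . E )], [E → . ) n n], [E → . ) n], [E → . C], [E → C .] }  — shift, reduce
  I3: { [E' → E .] }  — accept
  I4: { [C → . C E )], [C → . f C f], [C → . n a], [C → f . C f] }  — shift
  I5: { [C → n . a] }  — shift
  I6: { [C → n a .] }  — reduce
  I7: { [C → . C E )], [C → . f C f], [C → . n a], [C → C . E )], [C → f C . f], [E → . ) n n], [E → . ) n], [E → . C] }  — shift
  I8: { [C → C E . )] }  — shift
  I9: { [C → . C E )], [C → . f C f], [C → . n a], [C → f . C f], [C → f C f .] }  — shift, reduce
  I10: { [C → C E ) .] }  — reduce
  I11: { [E → ) n . n], [E → ) n .] }  — shift, reduce
  I12: { [E → ) n n .] }  — reduce

I2 contains reduce item [E → C .] and shift items [C → . f C f], [C → . n a], [E → . ) n], [E → . ) n n] — shift-reduce conflict.
I9 contains reduce item [C → f C f .] and shift items [C → . f C f], [C → . n a] — shift-reduce conflict.
I11 contains reduce item [E → ) n .] and shift item [E → ) n . n] — shift-reduce conflict.

Answer: Yes — I2: [E → C .] vs [C → . f C f]; I9: [C → f C f .] vs [C → . f C f]; I11: [E → ) n .] vs [E → ) n . n]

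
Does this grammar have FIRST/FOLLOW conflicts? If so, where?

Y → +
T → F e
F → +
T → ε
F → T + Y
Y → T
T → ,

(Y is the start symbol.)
Yes. T → F e with FOLLOW(T) on { '+' }

A FIRST/FOLLOW conflict occurs when a non-terminal N has a nullable alternative N → β (β ⇒* ε) and another alternative N → α with FIRST(α) ∩ FOLLOW(N) ≠ ∅: on such a lookahead the parser cannot decide between expanding α and letting N vanish via β.

Nullable non-terminals: T, Y.
FIRST sets used below: FIRST(F) = { '+', ',' }, FIRST(T) = { '+', ',', ε }

T: nullable alternative(s) T → ε; FOLLOW(T) = { $, '+', 'e' }
  T → F e: FIRST \ {ε} = { '+', ',' } — overlaps FOLLOW(T) on { '+' }: CONFLICT
  T → ε: FIRST \ {ε} = { } — this is the only nullable alternative, skip
  T → ,: FIRST \ {ε} = { ',' } — disjoint from FOLLOW(T)

Y: nullable alternative(s) Y → T; FOLLOW(Y) = { $, 'e' }
  Y → +: FIRST \ {ε} = { '+' } — disjoint from FOLLOW(Y)
  Y → T: FIRST \ {ε} = { '+', ',' } — this is the only nullable alternative, skip

F has no nullable alternative, so no FIRST/FOLLOW check is needed there.

So the grammar has 1 FIRST/FOLLOW conflict (marked CONFLICT above).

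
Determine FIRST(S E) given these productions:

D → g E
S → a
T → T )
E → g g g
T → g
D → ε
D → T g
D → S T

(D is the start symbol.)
FIRST sets of the non-terminals involved (from the grammar, by fixed-point iteration):
  FIRST(S) = { 'a' }

To compute FIRST(S E), process the symbols left to right:
Symbol S is a non-terminal. Add FIRST(S) \ {ε} = { 'a' }
S is not nullable (ε ∉ FIRST(S)), so stop here.
FIRST(S E) = { 'a' }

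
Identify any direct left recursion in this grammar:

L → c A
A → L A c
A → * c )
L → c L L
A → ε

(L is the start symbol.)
No direct left recursion

L → c A: starts with c
A → L A c: starts with L
A → * c ): starts with '*'
L → c L L: starts with c
A → ε: starts with ε

No direct left recursion found.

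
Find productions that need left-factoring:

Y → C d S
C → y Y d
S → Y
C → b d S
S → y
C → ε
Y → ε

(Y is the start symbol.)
Left-factoring is needed when two productions for the same non-terminal
share a common prefix on the right-hand side.

Productions for Y:
  Y → C d S
  Y → ε
Productions for C:
  C → y Y d
  C → b d S
  C → ε
Productions for S:
  S → Y
  S → y

No common prefixes found.

Answer: No, left-factoring is not needed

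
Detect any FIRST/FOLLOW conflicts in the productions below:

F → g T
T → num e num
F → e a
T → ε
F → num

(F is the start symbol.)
A FIRST/FOLLOW conflict occurs when a non-terminal N has a nullable alternative N → β (β ⇒* ε) and another alternative N → α with FIRST(α) ∩ FOLLOW(N) ≠ ∅: on such a lookahead the parser cannot decide between expanding α and letting N vanish via β.

Nullable non-terminals: T.

T: nullable alternative(s) T → ε; FOLLOW(T) = { $ }
  T → num e num: FIRST \ {ε} = { 'num' } — disjoint from FOLLOW(T)
  T → ε: FIRST \ {ε} = { } — this is the only nullable alternative, skip

F has no nullable alternative, so no FIRST/FOLLOW check is needed there.

No FIRST/FOLLOW conflicts found.

Answer: No FIRST/FOLLOW conflicts.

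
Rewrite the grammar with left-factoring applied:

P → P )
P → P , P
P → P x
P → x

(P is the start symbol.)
Left-factoring transforms A → αβ₁ | αβ₂ into A → αA' and A' → β₁ | β₂
(α is the longest common prefix among the alternatives). Repeat until
no nonterminal has two alternatives with a common prefix.

Round 1: P has alternatives sharing prefix 'P'. Introduce P': P → P P'
  Add: P' → )
  Add: P' → , P
  Add: P' → x

No remaining common prefixes — done.

Resulting grammar:
P → P P'
P' → )
P' → , P
P' → x
P → x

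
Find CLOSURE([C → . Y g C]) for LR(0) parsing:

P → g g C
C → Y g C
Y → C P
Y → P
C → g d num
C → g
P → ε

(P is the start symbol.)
{ [C → . Y g C], [C → . g d num], [C → . g], [P → . g g C], [P → .], [Y → . C P], [Y → . P] }

To compute CLOSURE, for each item [A → α.Bβ] where B is a non-terminal, add [B → .γ] for all productions B → γ; repeat for the newly added items until nothing changes.

Start with: [C → . Y g C]
  [C → . Y g C] has the dot before Y: add [Y → . C P], [Y → . P]
  [Y → . C P] has the dot before C: add [C → . g d num], [C → . g]
  [Y → . P] has the dot before P: add [P → . g g C], [P → .]
No further items can be added.

CLOSURE = { [C → . Y g C], [C → . g d num], [C → . g], [P → . g g C], [P → .], [Y → . C P], [Y → . P] }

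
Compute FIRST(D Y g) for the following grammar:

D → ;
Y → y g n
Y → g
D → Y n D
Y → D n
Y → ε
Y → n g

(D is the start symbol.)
{ ';', 'g', 'n', 'y' }

FIRST sets of the non-terminals involved (from the grammar, by fixed-point iteration):
  FIRST(D) = { ';', 'g', 'n', 'y' }

To compute FIRST(D Y g), process the symbols left to right:
Symbol D is a non-terminal. Add FIRST(D) \ {ε} = { ';', 'g', 'n', 'y' }
D is not nullable (ε ∉ FIRST(D)), so stop here.
FIRST(D Y g) = { ';', 'g', 'n', 'y' }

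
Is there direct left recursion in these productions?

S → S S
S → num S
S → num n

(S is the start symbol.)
Direct left recursion occurs when N → N α for some non-terminal N (the right-hand side begins with the left-hand side itself).

S → S S: LEFT RECURSIVE (starts with S)
S → num S: starts with num
S → num n: starts with num

The grammar has direct left recursion on: S.

Answer: Yes, S is left-recursive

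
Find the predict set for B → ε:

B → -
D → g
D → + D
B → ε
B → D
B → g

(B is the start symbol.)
PREDICT(B → ε) = (FIRST(RHS) \ {ε}) ∪ (FOLLOW(B) if ε ∈ FIRST(RHS), i.e. RHS ⇒* ε)
The right-hand side is ε (FIRST(ε) = { ε }), so the predict set is FOLLOW(B) = { $ }
PREDICT(B → ε) = { $ }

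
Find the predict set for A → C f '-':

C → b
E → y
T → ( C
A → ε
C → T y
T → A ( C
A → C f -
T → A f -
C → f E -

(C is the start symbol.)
PREDICT(A → C f '-') = (FIRST(RHS) \ {ε}) ∪ (FOLLOW(A) if ε ∈ FIRST(RHS), i.e. RHS ⇒* ε)
FIRST(C) = { '(', 'b', 'f' }
FIRST(C f '-') = { '(', 'b', 'f' }
ε ∉ FIRST(C f '-'), so FOLLOW(A) is not added.
PREDICT(A → C f '-') = { '(', 'b', 'f' }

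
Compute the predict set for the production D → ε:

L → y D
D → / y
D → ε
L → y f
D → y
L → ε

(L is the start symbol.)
{ $ }

PREDICT(D → ε) = (FIRST(RHS) \ {ε}) ∪ (FOLLOW(D) if ε ∈ FIRST(RHS), i.e. RHS ⇒* ε)
The right-hand side is ε (FIRST(ε) = { ε }), so the predict set is FOLLOW(D) = { $ }
PREDICT(D → ε) = { $ }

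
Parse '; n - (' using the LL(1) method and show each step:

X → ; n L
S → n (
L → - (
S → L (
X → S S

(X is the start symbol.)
Stack is shown with the top on the left.

Stack    Input      Action
--------------------------
X $      ; n - ( $  output X → ; n L
; n L $  ; n - ( $  match ';'
n L $    n - ( $    match 'n'
L $      - ( $      output L → - (
- ( $    - ( $      match '-'
( $      ( $        match '('
$        $          accept

The string is accepted.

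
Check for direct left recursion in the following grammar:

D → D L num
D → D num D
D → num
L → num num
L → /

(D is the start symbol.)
Yes, D is left-recursive

D → D L num: LEFT RECURSIVE (starts with D)
D → D num D: LEFT RECURSIVE (starts with D)
D → num: starts with num
L → num num: starts with num
L → /: starts with '/'

The grammar has direct left recursion on: D.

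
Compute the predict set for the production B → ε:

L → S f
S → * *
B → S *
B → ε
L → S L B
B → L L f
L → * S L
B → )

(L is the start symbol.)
{ $, ')', '*', 'f' }

PREDICT(B → ε) = (FIRST(RHS) \ {ε}) ∪ (FOLLOW(B) if ε ∈ FIRST(RHS), i.e. RHS ⇒* ε)
The right-hand side is ε (FIRST(ε) = { ε }), so the predict set is FOLLOW(B) = { $, ')', '*', 'f' }
PREDICT(B → ε) = { $, ')', '*', 'f' }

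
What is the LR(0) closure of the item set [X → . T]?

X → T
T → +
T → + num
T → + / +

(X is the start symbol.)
To compute CLOSURE, for each item [A → α.Bβ] where B is a non-terminal, add [B → .γ] for all productions B → γ; repeat for the newly added items until nothing changes.

Start with: [X → . T]
  [X → . T] has the dot before T: add [T → . +], [T → . + num], [T → . + / +]
No further items can be added.

CLOSURE = { [T → . + / +], [T → . + num], [T → . +], [X → . T] }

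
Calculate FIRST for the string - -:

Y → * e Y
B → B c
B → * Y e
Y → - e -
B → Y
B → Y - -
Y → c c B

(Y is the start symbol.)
{ '-' }

To compute FIRST(- -), process the symbols left to right:
Symbol - is a terminal. Add '-' and stop.
FIRST(- -) = { '-' }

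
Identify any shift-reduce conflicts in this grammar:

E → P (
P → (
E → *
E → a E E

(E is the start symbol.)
Augment with E' → E and build the canonical LR(0) collection (I0 = CLOSURE({[E' → . E]}), then GOTO on every symbol after a dot until no new states appear). It has 9 states:
  I0: { [E → . *], [E → . P (], [E → . a E E], [E' → . E], [P → . (] }  — shift
  I1: { [P → ( .] }  — reduce
  I2: { [E → * .] }  — reduce
  I3: { [E' → E .] }  — accept
  I4: { [E → P . (] }  — shift
  I5: { [E → . *], [E → . P (], [E → . a E E], [E → a . E E], [P → . (] }  — shift
  I6: { [E → . *], [E → . P (], [E → . a E E], [E → a E . E], [P → . (] }  — shift
  I7: { [E → a E E .] }  — reduce
  I8: { [E → P ( .] }  — reduce

No state contains both a complete item and a shift item.

Answer: No shift-reduce conflicts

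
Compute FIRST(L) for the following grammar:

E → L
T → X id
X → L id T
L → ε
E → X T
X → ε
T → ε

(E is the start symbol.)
To compute FIRST(L), examine every production with L on the left-hand side, reading each right-hand side left to right until a non-nullable symbol is reached.

From L → ε:
  - ε-production, so ε ∈ FIRST(L)

Collecting: FIRST(L) = { ε }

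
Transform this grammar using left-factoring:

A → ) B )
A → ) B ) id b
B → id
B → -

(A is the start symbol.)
Left-factoring transforms A → αβ₁ | αβ₂ into A → αA' and A' → β₁ | β₂
(α is the longest common prefix among the alternatives). Repeat until
no nonterminal has two alternatives with a common prefix.

Round 1: A has alternatives sharing prefix ') B )'. Introduce A': A → ) B ) A'
  Add: A' → ε
  Add: A' → id b

No remaining common prefixes — done.

Resulting grammar:
A → ) B ) A'
A' → ε
A' → id b
B → id
B → -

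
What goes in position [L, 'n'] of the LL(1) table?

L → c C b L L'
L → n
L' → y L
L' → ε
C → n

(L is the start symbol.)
To find M[L, 'n'], we find productions for L where 'n' is in the predict set (PREDICT(N → α) = (FIRST(α) \ {ε}) ∪ (FOLLOW(N) if α ⇒* ε)).

L → c C b L L': PREDICT = { 'c' }
L → n: PREDICT = { 'n' }
  'n' is in predict set, so this production goes in M[L, 'n']

M[L, 'n'] = L → n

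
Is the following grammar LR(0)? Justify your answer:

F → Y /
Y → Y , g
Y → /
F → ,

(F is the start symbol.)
Yes, the grammar is LR(0)

A grammar is LR(0) if no state in the canonical LR(0) collection has:
  - both a shift item (dot before a terminal) and a complete item (shift-reduce conflict), or
  - two or more complete items (reduce-reduce conflict; the accept item [F' → F .] counts as a complete item here).

Augment with F' → F and build the canonical LR(0) collection (I0 = CLOSURE({[F' → . F]}), then GOTO on every symbol after a dot until no new states appear). It has 8 states:
  I0: { [F → . ,], [F → . Y /], [F' → . F], [Y → . /], [Y → . Y , g] }  — shift
  I1: { [F → , .] }  — reduce
  I2: { [Y → / .] }  — reduce
  I3: { [F' → F .] }  — accept
  I4: { [F → Y . /], [Y → Y . , g] }  — shift
  I5: { [Y → Y , . g] }  — shift
  I6: { [F → Y / .] }  — reduce
  I7: { [Y → Y , g .] }  — reduce

Every state is either a pure shift/goto state or contains exactly one complete item and nothing to shift — no conflicts. The grammar is LR(0).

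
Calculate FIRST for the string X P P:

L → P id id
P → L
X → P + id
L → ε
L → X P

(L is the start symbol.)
{ '+', 'id' }

FIRST sets of the non-terminals involved (from the grammar, by fixed-point iteration):
  FIRST(X) = { '+', 'id' }

To compute FIRST(X P P), process the symbols left to right:
Symbol X is a non-terminal. Add FIRST(X) \ {ε} = { '+', 'id' }
X is not nullable (ε ∉ FIRST(X)), so stop here.
FIRST(X P P) = { '+', 'id' }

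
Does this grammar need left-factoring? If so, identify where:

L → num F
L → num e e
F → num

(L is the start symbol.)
Left-factoring is needed when two productions for the same non-terminal
share a common prefix on the right-hand side.

Productions for L:
  L → num F
  L → num e e

Found common prefix 'num' in productions for L

Answer: Yes, L has productions with common prefix 'num'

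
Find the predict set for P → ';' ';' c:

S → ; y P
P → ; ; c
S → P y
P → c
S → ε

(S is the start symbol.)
PREDICT(P → ';' ';' c) = (FIRST(RHS) \ {ε}) ∪ (FOLLOW(P) if ε ∈ FIRST(RHS), i.e. RHS ⇒* ε)
FIRST(';' ';' c) = { ';' }
ε ∉ FIRST(';' ';' c), so FOLLOW(P) is not added.
PREDICT(P → ';' ';' c) = { ';' }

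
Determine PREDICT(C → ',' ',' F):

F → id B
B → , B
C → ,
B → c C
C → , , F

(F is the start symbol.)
{ ',' }

PREDICT(C → ',' ',' F) = (FIRST(RHS) \ {ε}) ∪ (FOLLOW(C) if ε ∈ FIRST(RHS), i.e. RHS ⇒* ε)
FIRST(',' ',' F) = { ',' }
ε ∉ FIRST(',' ',' F), so FOLLOW(C) is not added.
PREDICT(C → ',' ',' F) = { ',' }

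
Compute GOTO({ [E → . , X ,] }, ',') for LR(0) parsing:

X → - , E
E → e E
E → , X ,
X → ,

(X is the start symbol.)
GOTO(I, ',') = CLOSURE({ [A → αX.β] : [A → α.Xβ] ∈ I, X = ',' })

Items with dot before ',', with the dot advanced:
  [E → . , X ,] → [E → , . X ,]
Closure of the advanced items:
  [E → , . X ,] has the dot before X: add [X → . - , E], [X → . ,]

GOTO = { [E → , . X ,], [X → . ,], [X → . - , E] }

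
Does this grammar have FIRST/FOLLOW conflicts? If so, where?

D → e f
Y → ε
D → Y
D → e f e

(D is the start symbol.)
Nullable non-terminals: D, Y.
FIRST sets used below: FIRST(Y) = { ε }

D: nullable alternative(s) D → Y; FOLLOW(D) = { $ }
  D → e f: FIRST \ {ε} = { 'e' } — disjoint from FOLLOW(D)
  D → Y: FIRST \ {ε} = { } — this is the only nullable alternative, skip
  D → e f e: FIRST \ {ε} = { 'e' } — disjoint from FOLLOW(D)
Y has a nullable alternative but only one production, so nothing to check.

No FIRST/FOLLOW conflicts found.

Answer: No FIRST/FOLLOW conflicts.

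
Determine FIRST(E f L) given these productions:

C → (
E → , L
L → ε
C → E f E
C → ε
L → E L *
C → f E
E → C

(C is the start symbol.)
{ '(', ',', 'f' }

FIRST sets of the non-terminals involved (from the grammar, by fixed-point iteration):
  FIRST(E) = { '(', ',', 'f', ε }

To compute FIRST(E f L), process the symbols left to right:
Symbol E is a non-terminal. Add FIRST(E) \ {ε} = { '(', ',', 'f' }
E is nullable (ε ∈ FIRST(E)), continue to the next symbol.
Symbol f is a terminal. Add 'f' and stop.
FIRST(E f L) = { '(', ',', 'f' }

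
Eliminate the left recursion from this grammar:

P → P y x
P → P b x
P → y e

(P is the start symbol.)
P is directly left-recursive. The standard transformation for
  A → A α₁ | ... | A α_m | β₁ | ... | β_n
is
  A  → β₁ A' | ... | β_n A'
  A' → α₁ A' | ... | α_m A' | ε

P → y e becomes P → y e P'
P → P y x becomes P' → y x P'
P → P b x becomes P' → b x P'
Add P' → ε

Resulting grammar:
P → y e P'
P' → y x P'
P' → b x P'
P' → ε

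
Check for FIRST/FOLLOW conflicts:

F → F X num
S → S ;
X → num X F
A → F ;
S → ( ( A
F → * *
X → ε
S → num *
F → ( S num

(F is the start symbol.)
Yes. X → num X F with FOLLOW(X) on { 'num' }

A FIRST/FOLLOW conflict occurs when a non-terminal N has a nullable alternative N → β (β ⇒* ε) and another alternative N → α with FIRST(α) ∩ FOLLOW(N) ≠ ∅: on such a lookahead the parser cannot decide between expanding α and letting N vanish via β.

Nullable non-terminals: X.

X: nullable alternative(s) X → ε; FOLLOW(X) = { '(', '*', 'num' }
  X → num X F: FIRST \ {ε} = { 'num' } — overlaps FOLLOW(X) on { 'num' }: CONFLICT
  X → ε: FIRST \ {ε} = { } — this is the only nullable alternative, skip

A, F, S have no nullable alternative, so no FIRST/FOLLOW check is needed there.

So the grammar has 1 FIRST/FOLLOW conflict (marked CONFLICT above).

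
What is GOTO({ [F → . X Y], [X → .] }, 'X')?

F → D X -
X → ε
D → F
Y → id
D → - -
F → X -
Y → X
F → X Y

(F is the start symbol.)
{ [F → X . Y], [X → .], [Y → . X], [Y → . id] }

GOTO(I, 'X') = CLOSURE({ [A → αX.β] : [A → α.Xβ] ∈ I, X = 'X' })

Items with dot before 'X', with the dot advanced:
  [F → . X Y] → [F → X . Y]
Closure of the advanced items:
  [F → X . Y] has the dot before Y: add [Y → . id], [Y → . X]
  [Y → . X] has the dot before X: add [X → .]

GOTO = { [F → X . Y], [X → .], [Y → . X], [Y → . id] }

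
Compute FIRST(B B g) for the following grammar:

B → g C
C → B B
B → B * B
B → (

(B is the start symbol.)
{ '(', 'g' }

FIRST sets of the non-terminals involved (from the grammar, by fixed-point iteration):
  FIRST(B) = { '(', 'g' }

To compute FIRST(B B g), process the symbols left to right:
Symbol B is a non-terminal. Add FIRST(B) \ {ε} = { '(', 'g' }
B is not nullable (ε ∉ FIRST(B)), so stop here.
FIRST(B B g) = { '(', 'g' }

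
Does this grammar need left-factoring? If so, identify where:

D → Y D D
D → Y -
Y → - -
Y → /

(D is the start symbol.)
Left-factoring is needed when two productions for the same non-terminal
share a common prefix on the right-hand side.

Productions for D:
  D → Y D D
  D → Y -
Productions for Y:
  Y → - -
  Y → /

Found common prefix 'Y' in productions for D

Answer: Yes, D has productions with common prefix 'Y'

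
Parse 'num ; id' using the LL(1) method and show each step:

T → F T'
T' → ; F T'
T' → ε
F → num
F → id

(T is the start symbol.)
LL(1) parsing maintains a stack (initially the start symbol over $) and the input. At each step: if the stack top is a terminal, match it against the current input token; if it is a non-terminal N, replace it with the RHS of M[N, lookahead] (the unique production whose predict set contains the lookahead).

Stack is shown with the top on the left.

Stack     Input       Action
----------------------------
T $       num ; id $  output T → F T'
F T' $    num ; id $  output F → num
num T' $  num ; id $  match 'num'
T' $      ; id $      output T' → ; F T'
; F T' $  ; id $      match ';'
F T' $    id $        output F → id
id T' $   id $        match 'id'
T' $      $           output T' → ε
$         $           accept

The string is accepted.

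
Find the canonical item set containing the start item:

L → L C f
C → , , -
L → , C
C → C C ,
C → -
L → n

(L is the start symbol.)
First, augment the grammar with L' → L
I₀ = CLOSURE({ [L' → . L] }):
  [L' → . L] has the dot before L: add [L → . L C f], [L → . , C], [L → . n]
No further items can be added.

I₀ = { [L → . , C], [L → . L C f], [L → . n], [L' → . L] }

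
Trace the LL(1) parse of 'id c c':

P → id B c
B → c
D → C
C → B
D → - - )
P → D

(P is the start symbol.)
Stack is shown with the top on the left.

Stack     Input     Action
--------------------------
P $       id c c $  output P → id B c
id B c $  id c c $  match 'id'
B c $     c c $     output B → c
c c $     c c $     match 'c'
c $       c $       match 'c'
$         $         accept

The string is accepted.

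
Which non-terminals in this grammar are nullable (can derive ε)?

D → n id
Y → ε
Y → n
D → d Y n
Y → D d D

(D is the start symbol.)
{ 'Y' }

ε-productions: Y → ε
So Y is immediately nullable.
No further non-terminal can be added: every production for the remaining non-terminals contains a terminal or a non-nullable non-terminal.
Nullable = { 'Y' }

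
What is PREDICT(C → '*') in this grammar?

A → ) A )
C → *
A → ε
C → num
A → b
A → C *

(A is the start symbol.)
{ '*' }

PREDICT(C → '*') = (FIRST(RHS) \ {ε}) ∪ (FOLLOW(C) if ε ∈ FIRST(RHS), i.e. RHS ⇒* ε)
FIRST('*') = { '*' }
ε ∉ FIRST('*'), so FOLLOW(C) is not added.
PREDICT(C → '*') = { '*' }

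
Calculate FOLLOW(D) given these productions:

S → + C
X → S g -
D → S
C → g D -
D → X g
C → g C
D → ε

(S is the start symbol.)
In C → g D -: D is followed by '-', add FIRST('-') \ {ε} = { '-' }

Taking the union: FOLLOW(D) = { '-' }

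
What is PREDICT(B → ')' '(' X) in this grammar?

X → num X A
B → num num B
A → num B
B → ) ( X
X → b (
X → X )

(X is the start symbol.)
PREDICT(B → ')' '(' X) = (FIRST(RHS) \ {ε}) ∪ (FOLLOW(B) if ε ∈ FIRST(RHS), i.e. RHS ⇒* ε)
FIRST(')' '(' X) = { ')' }
ε ∉ FIRST(')' '(' X), so FOLLOW(B) is not added.
PREDICT(B → ')' '(' X) = { ')' }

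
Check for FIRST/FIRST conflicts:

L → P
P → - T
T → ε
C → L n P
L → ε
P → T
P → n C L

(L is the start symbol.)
Yes. L → P / L → ε on { ε }

A FIRST/FIRST conflict occurs when two productions N → α and N → β for the same non-terminal have FIRST(α) ∩ FIRST(β) ≠ ∅ (with ε ∈ FIRST of a nullable right-hand side, so two nullable alternatives also conflict).

FIRST sets of the non-terminals at (or reachable through a nullable prefix from) the front of some alternative:
  FIRST(P) = { '-', 'n', ε }
  FIRST(T) = { ε }

Productions for L:
  L → P: FIRST = { '-', 'n', ε }
  L → ε: FIRST = { ε }
Productions for P:
  P → - T: FIRST = { '-' }
  P → T: FIRST = { ε }
  P → n C L: FIRST = { 'n' }
T, C have only one production, so no FIRST/FIRST conflict is possible there.

Conflict for L: L → P and L → ε
  Overlap: { ε }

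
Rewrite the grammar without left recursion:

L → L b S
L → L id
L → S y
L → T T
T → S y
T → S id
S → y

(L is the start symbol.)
L is directly left-recursive. The standard transformation for
  A → A α₁ | ... | A α_m | β₁ | ... | β_n
is
  A  → β₁ A' | ... | β_n A'
  A' → α₁ A' | ... | α_m A' | ε

L → S y becomes L → S y L'
L → T T becomes L → T T L'
L → L b S becomes L' → b S L'
L → L id becomes L' → id L'
Add L' → ε

Productions for other non-terminals are unchanged:
  T → S y
  T → S id
  S → y

Resulting grammar:
L → S y L'
L → T T L'
L' → b S L'
L' → id L'
L' → ε
T → S y
T → S id
S → y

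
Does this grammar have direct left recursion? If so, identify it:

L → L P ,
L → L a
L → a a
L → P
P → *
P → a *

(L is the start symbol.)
Direct left recursion occurs when N → N α for some non-terminal N (the right-hand side begins with the left-hand side itself).

L → L P ,: LEFT RECURSIVE (starts with L)
L → L a: LEFT RECURSIVE (starts with L)
L → a a: starts with a
L → P: starts with P
P → *: starts with '*'
P → a *: starts with a

The grammar has direct left recursion on: L.

Answer: Yes, L is left-recursive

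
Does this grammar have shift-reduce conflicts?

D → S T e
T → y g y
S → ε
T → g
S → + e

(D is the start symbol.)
Yes — I0: [S → .] vs [S → . + e]

A shift-reduce conflict occurs when an LR(0) state has both:
  - a complete (reduce) item [A → α .] (dot at the end), and
  - a shift item [B → β . c γ] (dot before a terminal).

Augment with D' → D and build the canonical LR(0) collection (I0 = CLOSURE({[D' → . D]}), then GOTO on every symbol after a dot until no new states appear). It has 11 states:
  I0: { [D → . S T e], [D' → . D], [S → . + e], [S → .] }  — shift, reduce
  I1: { [S → + . e] }  — shift
  I2: { [D' → D .] }  — accept
  I3: { [D → S . T e], [T → . g], [T → . y g y] }  — shift
  I4: { [D → S T . e] }  — shift
  I5: { [T → g .] }  — reduce
  I6: { [T → y . g y] }  — shift
  I7: { [T → y g . y] }  — shift
  I8: { [T → y g y .] }  — reduce
  I9: { [D → S T e .] }  — reduce
  I10: { [S → + e .] }  — reduce

I0 contains reduce item [S → .] and shift item [S → . + e] — shift-reduce conflict.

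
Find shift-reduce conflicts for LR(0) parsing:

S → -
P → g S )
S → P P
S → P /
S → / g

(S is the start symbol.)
No shift-reduce conflicts

Augment with S' → S and build the canonical LR(0) collection (I0 = CLOSURE({[S' → . S]}), then GOTO on every symbol after a dot until no new states appear). It has 11 states:
  I0: { [P → . g S )], [S → . -], [S → . / g], [S → . P /], [S → . P P], [S' → . S] }  — shift
  I1: { [S → - .] }  — reduce
  I2: { [S → / . g] }  — shift
  I3: { [P → . g S )], [S → P . /], [S → P . P] }  — shift
  I4: { [S' → S .] }  — accept
  I5: { [P → . g S )], [P → g . S )], [S → . -], [S → . / g], [S → . P /], [S → . P P] }  — shift
  I6: { [P → g S . )] }  — shift
  I7: { [P → g S ) .] }  — reduce
  I8: { [S → P / .] }  — reduce
  I9: { [S → P P .] }  — reduce
  I10: { [S → / g .] }  — reduce

No state contains both a complete item and a shift item.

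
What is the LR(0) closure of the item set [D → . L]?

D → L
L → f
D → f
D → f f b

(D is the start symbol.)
{ [D → . L], [L → . f] }

To compute CLOSURE, for each item [A → α.Bβ] where B is a non-terminal, add [B → .γ] for all productions B → γ; repeat for the newly added items until nothing changes.

Start with: [D → . L]
  [D → . L] has the dot before L: add [L → . f]
No further items can be added.

CLOSURE = { [D → . L], [L → . f] }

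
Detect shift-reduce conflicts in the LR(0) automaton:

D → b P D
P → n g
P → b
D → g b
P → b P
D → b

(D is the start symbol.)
A shift-reduce conflict occurs when an LR(0) state has both:
  - a complete (reduce) item [A → α .] (dot at the end), and
  - a shift item [B → β . c γ] (dot before a terminal).

Augment with D' → D and build the canonical LR(0) collection (I0 = CLOSURE({[D' → . D]}), then GOTO on every symbol after a dot until no new states appear). It has 11 states:
  I0: { [D → . b P D], [D → . b], [D → . g b], [D' → . D] }  — shift
  I1: { [D' → D .] }  — accept
  I2: { [D → b . P D], [D → b .], [P → . b P], [P → . b], [P → . n g] }  — shift, reduce
  I3: { [D → g . b] }  — shift
  I4: { [D → g b .] }  — reduce
  I5: { [D → . b P D], [D → . b], [D → . g b], [D → b P . D] }  — shift
  I6: { [P → . b P], [P → . b], [P → . n g], [P → b . P], [P → b .] }  — shift, reduce
  I7: { [P → n . g] }  — shift
  I8: { [P → n g .] }  — reduce
  I9: { [P → b P .] }  — reduce
  I10: { [D → b P D .] }  — reduce

I2 contains reduce item [D → b .] and shift items [P → . b], [P → . b P], [P → . n g] — shift-reduce conflict.
I6 contains reduce item [P → b .] and shift items [P → . b], [P → . b P], [P → . n g] — shift-reduce conflict.

Answer: Yes — I2: [D → b .] vs [P → . b]; I6: [P → b .] vs [P → . b]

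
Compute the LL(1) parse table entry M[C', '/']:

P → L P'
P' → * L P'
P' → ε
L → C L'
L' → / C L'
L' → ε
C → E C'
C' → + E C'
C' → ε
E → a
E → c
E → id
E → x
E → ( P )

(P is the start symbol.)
C' → ε

To find M[C', '/'], we find productions for C' where '/' is in the predict set (PREDICT(N → α) = (FIRST(α) \ {ε}) ∪ (FOLLOW(N) if α ⇒* ε)).

Relevant sets:
  FOLLOW(C') = { $, ')', '*', '/' }

C' → + E C': PREDICT = { '+' }
C' → ε: PREDICT = { $, ')', '*', '/' }
  '/' is in predict set, so this production goes in M[C', '/']

M[C', '/'] = C' → ε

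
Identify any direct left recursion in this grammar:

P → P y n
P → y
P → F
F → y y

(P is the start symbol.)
Yes, P is left-recursive

Direct left recursion occurs when N → N α for some non-terminal N (the right-hand side begins with the left-hand side itself).

P → P y n: LEFT RECURSIVE (starts with P)
P → y: starts with y
P → F: starts with F
F → y y: starts with y

The grammar has direct left recursion on: P.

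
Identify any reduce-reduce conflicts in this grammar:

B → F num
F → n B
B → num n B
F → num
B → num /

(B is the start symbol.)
A reduce-reduce conflict occurs when an LR(0) state has two complete items [A → α .] and [B → β .] — both call for a reduction, and with no lookahead the parser cannot choose between them.

Augment with B' → B and build the canonical LR(0) collection (I0 = CLOSURE({[B' → . B]}), then GOTO on every symbol after a dot until no new states appear). It has 10 states:
  I0: { [B → . F num], [B → . num /], [B → . num n B], [B' → . B], [F → . n B], [F → . num] }  — shift
  I1: { [B' → B .] }  — accept
  I2: { [B → F . num] }  — shift
  I3: { [B → . F num], [B → . num /], [B → . num n B], [F → . n B], [F → . num], [F → n . B] }  — shift
  I4: { [B → num . /], [B → num . n B], [F → num .] }  — shift, reduce
  I5: { [B → num / .] }  — reduce
  I6: { [B → . F num], [B → . num /], [B → . num n B], [B → num n . B], [F → . n B], [F → . num] }  — shift
  I7: { [B → num n B .] }  — reduce
  I8: { [F → n B .] }  — reduce
  I9: { [B → F num .] }  — reduce

No state contains more than one complete item.

Answer: No reduce-reduce conflicts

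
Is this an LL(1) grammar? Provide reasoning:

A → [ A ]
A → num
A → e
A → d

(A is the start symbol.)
Yes, the grammar is LL(1).

A grammar is LL(1) if for each non-terminal N with multiple productions, the predict sets of those productions are pairwise disjoint, where PREDICT(N → α) = (FIRST(α) \ {ε}) ∪ (FOLLOW(N) if α ⇒* ε).

For A:
  PREDICT(A → '[' A ']') = { '[' }
  PREDICT(A → num) = { 'num' }
  PREDICT(A → e) = { 'e' }
  PREDICT(A → d) = { 'd' }

All predict sets are disjoint. The grammar IS LL(1).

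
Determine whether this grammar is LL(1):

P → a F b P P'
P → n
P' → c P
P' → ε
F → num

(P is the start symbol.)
Relevant sets:
  FOLLOW(P') = { $, 'c' }

For P:
  PREDICT(P → a F b P P') = { 'a' }
  PREDICT(P → n) = { 'n' }
For P':
  PREDICT(P' → c P) = { 'c' }
  PREDICT(P' → ε) = { $, 'c' }
F has a single production, so nothing to check there.

Conflict found: Predict set conflict for P': { 'c' }
The grammar is NOT LL(1).

Answer: No. Predict set conflict for P': { 'c' }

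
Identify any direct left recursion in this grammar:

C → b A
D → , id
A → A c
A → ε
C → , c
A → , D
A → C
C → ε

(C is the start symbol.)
Yes, A is left-recursive

Direct left recursion occurs when N → N α for some non-terminal N (the right-hand side begins with the left-hand side itself).

C → b A: starts with b
D → , id: starts with ','
A → A c: LEFT RECURSIVE (starts with A)
A → ε: starts with ε
C → , c: starts with ','
A → , D: starts with ','
A → C: starts with C
C → ε: starts with ε

The grammar has direct left recursion on: A.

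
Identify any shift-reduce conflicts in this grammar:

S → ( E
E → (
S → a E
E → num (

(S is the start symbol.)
No shift-reduce conflicts

Augment with S' → S and build the canonical LR(0) collection (I0 = CLOSURE({[S' → . S]}), then GOTO on every symbol after a dot until no new states appear). It has 9 states:
  I0: { [S → . ( E], [S → . a E], [S' → . S] }  — shift
  I1: { [E → . (], [E → . num (], [S → ( . E] }  — shift
  I2: { [S' → S .] }  — accept
  I3: { [E → . (], [E → . num (], [S → a . E] }  — shift
  I4: { [E → ( .] }  — reduce
  I5: { [S → a E .] }  — reduce
  I6: { [E → num . (] }  — shift
  I7: { [E → num ( .] }  — reduce
  I8: { [S → ( E .] }  — reduce

No state contains both a complete item and a shift item.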